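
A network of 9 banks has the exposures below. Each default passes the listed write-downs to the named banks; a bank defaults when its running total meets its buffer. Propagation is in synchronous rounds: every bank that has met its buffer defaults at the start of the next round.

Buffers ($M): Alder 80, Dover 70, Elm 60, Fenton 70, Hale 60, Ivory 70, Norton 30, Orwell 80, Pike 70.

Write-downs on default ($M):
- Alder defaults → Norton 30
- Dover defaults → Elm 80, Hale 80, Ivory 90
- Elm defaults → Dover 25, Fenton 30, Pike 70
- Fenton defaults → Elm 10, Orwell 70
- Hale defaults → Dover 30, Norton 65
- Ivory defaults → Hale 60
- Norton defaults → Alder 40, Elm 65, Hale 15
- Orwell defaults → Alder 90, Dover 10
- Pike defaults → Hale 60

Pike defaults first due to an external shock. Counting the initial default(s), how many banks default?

Round 1 — Pike defaults (initial).
  Hale: +60 → 60 ≥ 60
Round 2 — Hale defaults.
  Dover: +30 → 30 < 70
  Norton: +65 → 65 ≥ 30
Round 3 — Norton defaults.
  Alder: +40 → 40 < 80
  Elm: +65 → 65 ≥ 60
Round 4 — Elm defaults.
  Dover: +25 → 55 < 70
  Fenton: +30 → 30 < 70
No further defaults.

4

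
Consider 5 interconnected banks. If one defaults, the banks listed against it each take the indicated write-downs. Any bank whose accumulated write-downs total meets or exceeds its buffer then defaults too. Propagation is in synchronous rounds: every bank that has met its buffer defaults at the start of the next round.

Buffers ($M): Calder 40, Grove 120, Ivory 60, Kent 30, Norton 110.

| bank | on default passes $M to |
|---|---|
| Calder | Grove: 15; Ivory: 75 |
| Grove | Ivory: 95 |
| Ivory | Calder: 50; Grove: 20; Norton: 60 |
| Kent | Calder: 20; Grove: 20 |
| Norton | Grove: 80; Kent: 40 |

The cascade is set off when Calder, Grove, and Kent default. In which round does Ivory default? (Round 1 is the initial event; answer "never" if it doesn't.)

Round 1 — Calder, Grove, Kent default (initial).
  Ivory: +75+95 → 170 ≥ 60
Round 2 — Ivory defaults.
  Norton: +60 → 60 < 110
No further defaults.

2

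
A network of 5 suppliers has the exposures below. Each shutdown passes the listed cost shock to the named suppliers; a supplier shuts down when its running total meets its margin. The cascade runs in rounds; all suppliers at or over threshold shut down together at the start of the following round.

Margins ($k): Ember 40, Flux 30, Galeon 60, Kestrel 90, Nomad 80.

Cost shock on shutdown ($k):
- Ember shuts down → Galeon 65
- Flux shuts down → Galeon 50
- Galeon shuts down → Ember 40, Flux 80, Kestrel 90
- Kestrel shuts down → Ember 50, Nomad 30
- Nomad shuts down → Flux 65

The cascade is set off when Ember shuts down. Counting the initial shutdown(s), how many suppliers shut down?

Round 1 — Ember shuts down (initial).
  Galeon: +65 → 65 ≥ 60
Round 2 — Galeon shuts down.
  Flux: +80 → 80 ≥ 30
  Kestrel: +90 → 90 ≥ 90
Round 3 — Flux, Kestrel shut down.
  Nomad: +30 → 30 < 80
No further shutdowns.

4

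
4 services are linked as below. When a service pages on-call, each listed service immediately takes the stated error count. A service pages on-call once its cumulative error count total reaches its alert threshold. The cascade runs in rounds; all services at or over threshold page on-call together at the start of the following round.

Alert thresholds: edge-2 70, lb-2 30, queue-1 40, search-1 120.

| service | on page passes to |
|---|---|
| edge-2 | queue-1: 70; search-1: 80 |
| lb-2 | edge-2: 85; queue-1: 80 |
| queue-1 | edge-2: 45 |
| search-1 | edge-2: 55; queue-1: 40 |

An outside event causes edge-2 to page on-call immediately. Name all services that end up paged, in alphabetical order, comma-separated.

Round 1 — edge-2 pages on-call (initial).
  queue-1: +70 → 70 ≥ 40
  search-1: +80 → 80 < 120
Round 2 — queue-1 pages on-call.
No further pages.

edge-2, queue-1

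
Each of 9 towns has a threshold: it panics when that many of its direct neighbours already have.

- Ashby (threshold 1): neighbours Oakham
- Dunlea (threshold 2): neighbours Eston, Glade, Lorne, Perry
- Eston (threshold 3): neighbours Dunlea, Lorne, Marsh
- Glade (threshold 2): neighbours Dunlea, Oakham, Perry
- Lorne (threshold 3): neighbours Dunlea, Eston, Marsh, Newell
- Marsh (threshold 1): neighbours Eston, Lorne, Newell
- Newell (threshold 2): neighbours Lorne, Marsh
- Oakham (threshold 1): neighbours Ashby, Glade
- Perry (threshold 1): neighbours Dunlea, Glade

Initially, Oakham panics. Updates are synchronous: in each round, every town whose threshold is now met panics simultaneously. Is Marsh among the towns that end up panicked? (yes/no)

no

Round 1 — Oakham panics (initial).
Round 2 — checking thresholds:
  Ashby: 1 of 1 neighbours ≥ 1, panics.
  Glade: 1 of 3 neighbours < 2, below threshold.
Round 3 — no new panics; cascade stops.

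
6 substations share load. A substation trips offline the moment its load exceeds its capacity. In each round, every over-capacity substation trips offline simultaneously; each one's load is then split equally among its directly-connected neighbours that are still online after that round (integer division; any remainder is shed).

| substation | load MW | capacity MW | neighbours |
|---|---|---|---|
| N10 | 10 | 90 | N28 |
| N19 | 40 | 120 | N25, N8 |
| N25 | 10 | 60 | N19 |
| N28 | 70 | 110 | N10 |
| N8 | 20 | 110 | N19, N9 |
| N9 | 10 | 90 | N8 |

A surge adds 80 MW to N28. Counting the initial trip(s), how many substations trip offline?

2

Round 1 — N28 at 150 > 110. N28 trips offline.
  N28 sheds 150 MW to N10: 150 each.
    N10: 10+150 = 160 > 90
Round 2 — N10 trips offline.
  N10 sheds 160 MW: no online neighbours, lost.
No further trips.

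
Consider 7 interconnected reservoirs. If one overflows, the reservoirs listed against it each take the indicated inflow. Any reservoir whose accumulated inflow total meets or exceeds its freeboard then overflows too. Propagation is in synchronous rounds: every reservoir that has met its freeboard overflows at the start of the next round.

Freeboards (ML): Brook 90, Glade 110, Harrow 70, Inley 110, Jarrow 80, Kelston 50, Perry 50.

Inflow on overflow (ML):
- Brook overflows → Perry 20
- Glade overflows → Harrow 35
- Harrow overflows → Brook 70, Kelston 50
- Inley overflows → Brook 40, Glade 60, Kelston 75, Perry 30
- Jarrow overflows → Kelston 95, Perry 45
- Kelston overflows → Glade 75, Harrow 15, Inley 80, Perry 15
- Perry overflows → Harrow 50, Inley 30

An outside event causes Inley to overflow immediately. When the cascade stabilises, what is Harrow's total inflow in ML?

50

Round 1 — Inley overflows (initial).
  Brook: +40 → 40 < 90
  Glade: +60 → 60 < 110
  Kelston: +75 → 75 ≥ 50
  Perry: +30 → 30 < 50
Round 2 — Kelston overflows.
  Glade: +75 → 135 ≥ 110
  Harrow: +15 → 15 < 70
  Perry: +15 → 45 < 50
Round 3 — Glade overflows.
  Harrow: +35 → 50 < 70
No further overflows.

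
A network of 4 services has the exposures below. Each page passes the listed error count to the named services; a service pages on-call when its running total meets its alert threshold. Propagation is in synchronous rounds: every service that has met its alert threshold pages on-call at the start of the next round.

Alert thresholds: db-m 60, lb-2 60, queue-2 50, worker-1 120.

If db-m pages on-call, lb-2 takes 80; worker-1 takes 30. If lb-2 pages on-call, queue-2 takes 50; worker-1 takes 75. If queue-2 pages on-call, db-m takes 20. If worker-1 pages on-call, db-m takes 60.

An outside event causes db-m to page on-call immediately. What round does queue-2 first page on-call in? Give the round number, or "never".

3

Round 1 — db-m pages on-call (initial).
  lb-2: +80 → 80 ≥ 60
  worker-1: +30 → 30 < 120
Round 2 — lb-2 pages on-call.
  queue-2: +50 → 50 ≥ 50
  worker-1: +75 → 105 < 120
Round 3 — queue-2 pages on-call.
No further pages.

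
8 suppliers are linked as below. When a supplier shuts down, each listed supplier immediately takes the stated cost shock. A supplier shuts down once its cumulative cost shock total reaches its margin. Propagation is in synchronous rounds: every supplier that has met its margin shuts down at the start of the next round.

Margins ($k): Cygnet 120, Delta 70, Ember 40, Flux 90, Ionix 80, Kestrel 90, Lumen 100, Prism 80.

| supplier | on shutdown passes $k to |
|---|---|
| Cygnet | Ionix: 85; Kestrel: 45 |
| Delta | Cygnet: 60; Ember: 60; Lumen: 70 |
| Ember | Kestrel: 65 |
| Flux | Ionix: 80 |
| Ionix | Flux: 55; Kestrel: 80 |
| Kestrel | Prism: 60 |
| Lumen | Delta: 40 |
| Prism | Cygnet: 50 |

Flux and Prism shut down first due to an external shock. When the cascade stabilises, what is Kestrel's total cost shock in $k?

80

Round 1 — Flux, Prism shut down (initial).
  Cygnet: +50 → 50 < 120
  Ionix: +80 → 80 ≥ 80
Round 2 — Ionix shuts down.
  Kestrel: +80 → 80 < 90
No further shutdowns.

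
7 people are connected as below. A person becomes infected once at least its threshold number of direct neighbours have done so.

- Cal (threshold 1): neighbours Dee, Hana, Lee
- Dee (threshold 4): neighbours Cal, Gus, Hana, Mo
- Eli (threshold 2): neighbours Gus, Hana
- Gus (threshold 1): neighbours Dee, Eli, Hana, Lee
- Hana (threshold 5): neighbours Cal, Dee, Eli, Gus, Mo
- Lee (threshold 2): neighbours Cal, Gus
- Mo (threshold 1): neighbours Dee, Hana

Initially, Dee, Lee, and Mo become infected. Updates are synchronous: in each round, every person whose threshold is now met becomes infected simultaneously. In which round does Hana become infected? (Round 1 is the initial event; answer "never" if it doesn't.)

never

Round 1 — Dee, Lee, Mo become infected (initial).
Round 2 — checking thresholds:
  Cal: 2 of 3 neighbours ≥ 1, becomes infected.
  Gus: 2 of 4 neighbours ≥ 1, becomes infected.
  Hana: 2 of 5 neighbours < 5, below threshold.
Round 3 — no new infections; cascade stops.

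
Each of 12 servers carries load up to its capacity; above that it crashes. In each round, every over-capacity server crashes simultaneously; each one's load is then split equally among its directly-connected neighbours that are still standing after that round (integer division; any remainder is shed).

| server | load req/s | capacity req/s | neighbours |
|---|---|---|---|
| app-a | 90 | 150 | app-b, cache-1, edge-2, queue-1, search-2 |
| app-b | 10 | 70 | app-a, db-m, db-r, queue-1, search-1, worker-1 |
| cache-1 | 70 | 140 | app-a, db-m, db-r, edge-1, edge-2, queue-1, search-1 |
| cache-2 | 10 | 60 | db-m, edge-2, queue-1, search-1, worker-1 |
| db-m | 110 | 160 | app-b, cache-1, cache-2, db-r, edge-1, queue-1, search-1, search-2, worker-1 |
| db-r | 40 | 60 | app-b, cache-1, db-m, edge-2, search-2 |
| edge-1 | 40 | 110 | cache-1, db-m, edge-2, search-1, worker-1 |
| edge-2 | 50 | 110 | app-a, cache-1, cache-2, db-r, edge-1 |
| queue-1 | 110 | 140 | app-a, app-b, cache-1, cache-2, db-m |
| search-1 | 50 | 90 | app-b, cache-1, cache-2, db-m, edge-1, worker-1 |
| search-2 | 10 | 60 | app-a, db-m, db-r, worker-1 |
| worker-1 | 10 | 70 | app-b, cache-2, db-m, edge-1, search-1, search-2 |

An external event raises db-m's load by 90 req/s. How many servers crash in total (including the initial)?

Round 1 — db-m at 200 > 160. db-m crashes.
  db-m sheds 200 req/s to app-b, cache-1, cache-2, db-r, edge-1, queue-1, search-1, search-2, worker-1: 22 each (2 lost).
    app-b: 10+22 = 32 ≤ 70
    cache-1: 70+22 = 92 ≤ 140
    cache-2: 10+22 = 32 ≤ 60
    db-r: 40+22 = 62 > 60
    edge-1: 40+22 = 62 ≤ 110
    queue-1: 110+22 = 132 ≤ 140
    search-1: 50+22 = 72 ≤ 90
    search-2: 10+22 = 32 ≤ 60
    worker-1: 10+22 = 32 ≤ 70
Round 2 — db-r crashes.
  db-r sheds 62 req/s to app-b, cache-1, edge-2, search-2: 15 each (2 lost).
    app-b: 32+15 = 47 ≤ 70
    cache-1: 92+15 = 107 ≤ 140
    edge-2: 50+15 = 65 ≤ 110
    search-2: 32+15 = 47 ≤ 60
No further crashes.

2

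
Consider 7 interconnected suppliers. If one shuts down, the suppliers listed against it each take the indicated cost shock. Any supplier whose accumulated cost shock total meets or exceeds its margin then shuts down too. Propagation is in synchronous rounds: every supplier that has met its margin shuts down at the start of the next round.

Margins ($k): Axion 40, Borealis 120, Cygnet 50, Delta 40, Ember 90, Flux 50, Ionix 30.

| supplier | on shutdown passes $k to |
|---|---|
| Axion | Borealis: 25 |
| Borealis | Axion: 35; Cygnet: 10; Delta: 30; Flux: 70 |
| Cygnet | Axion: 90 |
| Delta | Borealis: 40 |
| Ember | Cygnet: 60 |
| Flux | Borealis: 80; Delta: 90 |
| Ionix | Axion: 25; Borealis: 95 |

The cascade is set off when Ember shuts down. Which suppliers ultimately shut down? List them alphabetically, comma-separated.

Axion, Cygnet, Ember

Round 1 — Ember shuts down (initial).
  Cygnet: +60 → 60 ≥ 50
Round 2 — Cygnet shuts down.
  Axion: +90 → 90 ≥ 40
Round 3 — Axion shuts down.
  Borealis: +25 → 25 < 120
No further shutdowns.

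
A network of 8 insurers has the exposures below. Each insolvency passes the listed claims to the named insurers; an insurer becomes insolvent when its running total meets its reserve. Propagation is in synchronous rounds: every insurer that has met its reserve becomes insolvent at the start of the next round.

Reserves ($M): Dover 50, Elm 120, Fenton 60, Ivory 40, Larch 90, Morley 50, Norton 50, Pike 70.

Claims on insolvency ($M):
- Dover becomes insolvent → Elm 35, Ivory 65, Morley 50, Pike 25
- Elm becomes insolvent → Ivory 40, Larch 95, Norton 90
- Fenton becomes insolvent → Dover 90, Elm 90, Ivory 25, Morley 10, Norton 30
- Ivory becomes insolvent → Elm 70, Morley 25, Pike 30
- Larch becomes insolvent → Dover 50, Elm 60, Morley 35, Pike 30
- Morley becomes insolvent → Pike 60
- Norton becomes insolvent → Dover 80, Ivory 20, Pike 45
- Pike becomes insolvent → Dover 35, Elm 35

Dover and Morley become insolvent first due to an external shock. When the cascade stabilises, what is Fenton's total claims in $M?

Round 1 — Dover, Morley become insolvent (initial).
  Elm: +35 → 35 < 120
  Ivory: +65 → 65 ≥ 40
  Pike: +25+60 → 85 ≥ 70
Round 2 — Ivory, Pike become insolvent.
  Elm: +70+35 → 140 ≥ 120
Round 3 — Elm becomes insolvent.
  Larch: +95 → 95 ≥ 90
  Norton: +90 → 90 ≥ 50
Round 4 — Larch, Norton become insolvent.
No further insolvencies.

0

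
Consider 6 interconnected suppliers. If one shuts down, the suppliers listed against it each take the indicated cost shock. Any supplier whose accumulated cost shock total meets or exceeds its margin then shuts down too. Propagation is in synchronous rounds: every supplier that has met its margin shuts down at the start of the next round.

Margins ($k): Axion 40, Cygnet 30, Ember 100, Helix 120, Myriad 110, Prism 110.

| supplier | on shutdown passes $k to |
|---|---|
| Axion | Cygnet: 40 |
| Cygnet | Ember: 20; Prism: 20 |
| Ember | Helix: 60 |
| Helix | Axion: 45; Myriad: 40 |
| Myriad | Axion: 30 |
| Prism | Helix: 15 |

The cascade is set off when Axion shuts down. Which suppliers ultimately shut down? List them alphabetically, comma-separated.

Round 1 — Axion shuts down (initial).
  Cygnet: +40 → 40 ≥ 30
Round 2 — Cygnet shuts down.
  Ember: +20 → 20 < 100
  Prism: +20 → 20 < 110
No further shutdowns.

Axion, Cygnet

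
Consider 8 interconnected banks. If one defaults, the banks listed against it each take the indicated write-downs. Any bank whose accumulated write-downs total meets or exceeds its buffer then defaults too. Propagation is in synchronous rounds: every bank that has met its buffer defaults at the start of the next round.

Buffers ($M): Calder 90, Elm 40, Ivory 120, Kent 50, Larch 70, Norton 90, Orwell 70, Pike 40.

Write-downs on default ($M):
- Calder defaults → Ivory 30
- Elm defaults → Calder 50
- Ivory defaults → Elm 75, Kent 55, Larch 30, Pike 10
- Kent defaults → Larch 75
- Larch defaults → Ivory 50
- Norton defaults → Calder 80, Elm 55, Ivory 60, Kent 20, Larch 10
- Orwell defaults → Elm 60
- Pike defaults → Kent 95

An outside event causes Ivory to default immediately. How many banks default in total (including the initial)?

4

Round 1 — Ivory defaults (initial).
  Elm: +75 → 75 ≥ 40
  Kent: +55 → 55 ≥ 50
  Larch: +30 → 30 < 70
  Pike: +10 → 10 < 40
Round 2 — Elm, Kent default.
  Calder: +50 → 50 < 90
  Larch: +75 → 105 ≥ 70
Round 3 — Larch defaults.
No further defaults.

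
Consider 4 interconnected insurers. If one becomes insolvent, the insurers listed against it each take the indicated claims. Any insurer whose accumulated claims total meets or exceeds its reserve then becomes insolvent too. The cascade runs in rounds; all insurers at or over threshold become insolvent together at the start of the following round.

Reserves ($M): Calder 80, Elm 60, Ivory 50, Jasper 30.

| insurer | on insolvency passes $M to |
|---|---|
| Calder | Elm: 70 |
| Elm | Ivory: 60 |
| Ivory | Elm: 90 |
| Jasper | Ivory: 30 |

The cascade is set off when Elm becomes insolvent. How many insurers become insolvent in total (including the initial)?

2

Round 1 — Elm becomes insolvent (initial).
  Ivory: +60 → 60 ≥ 50
Round 2 — Ivory becomes insolvent.
No further insolvencies.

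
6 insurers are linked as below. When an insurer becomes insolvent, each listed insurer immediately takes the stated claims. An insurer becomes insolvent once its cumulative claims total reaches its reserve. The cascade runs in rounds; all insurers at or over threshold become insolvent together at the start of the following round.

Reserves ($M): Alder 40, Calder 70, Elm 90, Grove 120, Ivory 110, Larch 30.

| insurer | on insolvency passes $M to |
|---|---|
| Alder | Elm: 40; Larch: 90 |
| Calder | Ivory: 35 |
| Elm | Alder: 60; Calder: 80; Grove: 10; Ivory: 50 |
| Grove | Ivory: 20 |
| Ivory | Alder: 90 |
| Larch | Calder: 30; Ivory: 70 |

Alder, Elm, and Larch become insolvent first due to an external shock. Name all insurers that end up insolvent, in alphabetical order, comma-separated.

Alder, Calder, Elm, Ivory, Larch

Round 1 — Alder, Elm, Larch become insolvent (initial).
  Calder: +80+30 → 110 ≥ 70
  Grove: +10 → 10 < 120
  Ivory: +50+70 → 120 ≥ 110
Round 2 — Calder, Ivory become insolvent.
No further insolvencies.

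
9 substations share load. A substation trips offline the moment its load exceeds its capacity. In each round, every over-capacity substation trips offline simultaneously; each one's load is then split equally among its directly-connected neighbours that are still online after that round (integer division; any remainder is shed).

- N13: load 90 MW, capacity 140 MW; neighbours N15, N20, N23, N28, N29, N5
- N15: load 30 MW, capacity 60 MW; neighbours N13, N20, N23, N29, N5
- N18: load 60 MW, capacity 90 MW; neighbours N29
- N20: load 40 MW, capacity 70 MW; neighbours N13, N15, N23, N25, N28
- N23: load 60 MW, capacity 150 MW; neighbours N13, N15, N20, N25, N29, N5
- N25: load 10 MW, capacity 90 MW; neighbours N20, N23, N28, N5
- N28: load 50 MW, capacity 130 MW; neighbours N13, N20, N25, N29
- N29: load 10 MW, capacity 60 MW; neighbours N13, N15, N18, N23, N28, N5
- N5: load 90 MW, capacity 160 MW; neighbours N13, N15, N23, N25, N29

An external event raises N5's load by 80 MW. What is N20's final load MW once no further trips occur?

56

Round 1 — N5 at 170 > 160. N5 trips offline.
  N5 sheds 170 MW to N13, N15, N23, N25, N29: 34 each.
    N13: 90+34 = 124 ≤ 140
    N15: 30+34 = 64 > 60
    N23: 60+34 = 94 ≤ 150
    N25: 10+34 = 44 ≤ 90
    N29: 10+34 = 44 ≤ 60
Round 2 — N15 trips offline.
  N15 sheds 64 MW to N13, N20, N23, N29: 16 each.
    N13: 124+16 = 140 ≤ 140
    N20: 40+16 = 56 ≤ 70
    N23: 94+16 = 110 ≤ 150
    N29: 44+16 = 60 ≤ 60
No further trips.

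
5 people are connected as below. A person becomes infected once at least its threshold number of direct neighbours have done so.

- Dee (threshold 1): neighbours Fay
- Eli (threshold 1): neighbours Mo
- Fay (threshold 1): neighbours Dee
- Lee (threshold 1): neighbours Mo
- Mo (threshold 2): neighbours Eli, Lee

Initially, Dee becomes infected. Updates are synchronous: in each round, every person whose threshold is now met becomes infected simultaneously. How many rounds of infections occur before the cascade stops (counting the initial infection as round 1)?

Round 1 — Dee becomes infected (initial).
Round 2 — checking thresholds:
  Fay: 1 of 1 neighbours ≥ 1, becomes infected.
Round 3 — no new infections; cascade stops.

2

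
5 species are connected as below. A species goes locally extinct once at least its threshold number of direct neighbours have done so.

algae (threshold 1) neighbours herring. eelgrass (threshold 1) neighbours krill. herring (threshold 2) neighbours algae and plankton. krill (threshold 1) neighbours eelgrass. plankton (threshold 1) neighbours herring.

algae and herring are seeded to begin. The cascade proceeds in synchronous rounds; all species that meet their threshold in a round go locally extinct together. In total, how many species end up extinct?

3

Round 1 — algae, herring go locally extinct (initial).
Round 2 — checking thresholds:
  plankton: 1 of 1 neighbours ≥ 1, goes locally extinct.
Round 3 — no new extinctions; cascade stops.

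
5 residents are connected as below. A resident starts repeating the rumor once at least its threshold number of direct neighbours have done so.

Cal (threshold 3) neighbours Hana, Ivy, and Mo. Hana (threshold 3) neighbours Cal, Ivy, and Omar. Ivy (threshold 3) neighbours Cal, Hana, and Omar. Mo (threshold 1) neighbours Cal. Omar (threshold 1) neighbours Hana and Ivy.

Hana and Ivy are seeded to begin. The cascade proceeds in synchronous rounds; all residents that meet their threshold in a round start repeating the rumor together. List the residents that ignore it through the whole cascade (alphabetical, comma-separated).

Cal, Mo

Round 1 — Hana, Ivy start repeating the rumor (initial).
Round 2 — checking thresholds:
  Cal: 2 of 3 neighbours < 3, holds.
  Omar: 2 of 2 neighbours ≥ 1, starts repeating the rumor.
Round 3 — no new spreads; cascade stops.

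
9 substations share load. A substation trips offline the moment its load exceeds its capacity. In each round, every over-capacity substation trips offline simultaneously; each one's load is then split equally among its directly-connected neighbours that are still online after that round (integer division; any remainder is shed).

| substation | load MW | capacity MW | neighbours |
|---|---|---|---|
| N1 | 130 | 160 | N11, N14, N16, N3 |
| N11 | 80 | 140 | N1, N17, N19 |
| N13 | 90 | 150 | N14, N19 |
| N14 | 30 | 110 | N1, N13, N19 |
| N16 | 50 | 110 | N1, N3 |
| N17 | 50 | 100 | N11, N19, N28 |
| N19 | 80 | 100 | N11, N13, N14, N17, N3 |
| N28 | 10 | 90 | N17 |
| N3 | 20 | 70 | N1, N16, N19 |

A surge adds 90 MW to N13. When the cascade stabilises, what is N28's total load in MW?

63

Round 1 — N13 at 180 > 150. N13 trips offline.
  N13 sheds 180 MW to N14, N19: 90 each.
    N14: 30+90 = 120 > 110
    N19: 80+90 = 170 > 100
Round 2 — N14, N19 trip offline.
  N14 sheds 120 MW to N1: 120 each.
    N1: 130+120 = 250 > 160
  N19 sheds 170 MW to N11, N17, N3: 56 each (2 lost).
    N11: 80+56 = 136 ≤ 140
    N17: 50+56 = 106 > 100
    N3: 20+56 = 76 > 70
Round 3 — N1, N17, N3 trip offline.
  N1 sheds 250 MW to N11, N16: 125 each.
    N11: 136+125 = 261 > 140
    N16: 50+125 = 175 > 110
  N17 sheds 106 MW to N11, N28: 53 each.
    N11: 261+53 = 314 > 140
    N28: 10+53 = 63 ≤ 90
  N3 sheds 76 MW to N16: 76 each.
    N16: 175+76 = 251 > 110
Round 4 — N11, N16 trip offline.
  N11 sheds 314 MW: no online neighbours, lost.
  N16 sheds 251 MW: no online neighbours, lost.
No further trips.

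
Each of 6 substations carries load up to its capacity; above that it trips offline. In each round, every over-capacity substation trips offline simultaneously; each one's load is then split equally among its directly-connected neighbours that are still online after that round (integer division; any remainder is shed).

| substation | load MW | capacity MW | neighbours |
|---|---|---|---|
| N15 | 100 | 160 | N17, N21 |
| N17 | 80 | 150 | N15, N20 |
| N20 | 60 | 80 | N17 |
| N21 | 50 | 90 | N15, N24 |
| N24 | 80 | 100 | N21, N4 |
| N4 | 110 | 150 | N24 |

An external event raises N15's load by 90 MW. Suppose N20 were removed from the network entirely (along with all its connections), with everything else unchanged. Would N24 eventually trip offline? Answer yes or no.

yes

With N20 removed:
Round 1 — N15 at 190 > 160. N15 trips offline.
  N15 sheds 190 MW to N17, N21: 95 each.
    N17: 80+95 = 175 > 150
    N21: 50+95 = 145 > 90
Round 2 — N17, N21 trip offline.
  N17 sheds 175 MW: no online neighbours, lost.
  N21 sheds 145 MW to N24: 145 each.
    N24: 80+145 = 225 > 100
Round 3 — N24 trips offline.
  N24 sheds 225 MW to N4: 225 each.
    N4: 110+225 = 335 > 150
Round 4 — N4 trips offline.
  N4 sheds 335 MW: no online neighbours, lost.
No further trips.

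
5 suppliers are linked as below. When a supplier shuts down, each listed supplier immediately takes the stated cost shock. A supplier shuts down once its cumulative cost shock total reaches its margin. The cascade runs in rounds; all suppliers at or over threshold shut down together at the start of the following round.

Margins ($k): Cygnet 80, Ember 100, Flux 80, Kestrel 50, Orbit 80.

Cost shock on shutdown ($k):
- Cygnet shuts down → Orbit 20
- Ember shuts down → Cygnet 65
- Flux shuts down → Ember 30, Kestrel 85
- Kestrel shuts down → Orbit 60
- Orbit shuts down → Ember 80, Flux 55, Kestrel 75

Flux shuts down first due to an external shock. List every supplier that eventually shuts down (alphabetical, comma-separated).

Flux, Kestrel

Round 1 — Flux shuts down (initial).
  Ember: +30 → 30 < 100
  Kestrel: +85 → 85 ≥ 50
Round 2 — Kestrel shuts down.
  Orbit: +60 → 60 < 80
No further shutdowns.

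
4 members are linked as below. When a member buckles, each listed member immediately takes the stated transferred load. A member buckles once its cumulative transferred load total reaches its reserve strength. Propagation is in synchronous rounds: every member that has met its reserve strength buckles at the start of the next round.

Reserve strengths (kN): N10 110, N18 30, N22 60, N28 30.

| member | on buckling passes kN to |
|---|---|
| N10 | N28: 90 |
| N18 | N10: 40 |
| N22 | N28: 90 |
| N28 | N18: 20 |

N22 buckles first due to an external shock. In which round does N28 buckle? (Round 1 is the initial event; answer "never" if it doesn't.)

2

Round 1 — N22 buckles (initial).
  N28: +90 → 90 ≥ 30
Round 2 — N28 buckles.
  N18: +20 → 20 < 30
No further bucklings.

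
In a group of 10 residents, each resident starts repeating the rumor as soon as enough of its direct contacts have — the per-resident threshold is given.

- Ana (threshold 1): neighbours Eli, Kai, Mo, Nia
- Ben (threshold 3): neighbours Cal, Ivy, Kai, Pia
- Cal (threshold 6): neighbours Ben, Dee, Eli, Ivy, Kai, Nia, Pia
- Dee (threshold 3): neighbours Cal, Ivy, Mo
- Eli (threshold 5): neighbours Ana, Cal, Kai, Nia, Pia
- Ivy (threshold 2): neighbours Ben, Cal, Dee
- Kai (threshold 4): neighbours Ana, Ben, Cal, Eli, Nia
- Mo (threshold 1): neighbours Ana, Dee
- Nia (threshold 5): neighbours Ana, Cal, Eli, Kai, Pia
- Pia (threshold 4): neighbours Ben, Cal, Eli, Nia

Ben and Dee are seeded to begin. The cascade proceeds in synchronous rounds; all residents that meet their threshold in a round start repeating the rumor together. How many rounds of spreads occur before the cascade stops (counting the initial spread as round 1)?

Round 1 — Ben, Dee start repeating the rumor (initial).
Round 2 — checking thresholds:
  Cal: 2 of 7 neighbours < 6, not yet.
  Ivy: 2 of 3 neighbours ≥ 2, starts repeating the rumor.
  Kai: 1 of 5 neighbours < 4, not yet.
  Mo: 1 of 2 neighbours ≥ 1, starts repeating the rumor.
  Pia: 1 of 4 neighbours < 4, not yet.
Round 3 — checking thresholds:
  Ana: 1 of 4 neighbours ≥ 1, starts repeating the rumor.
  Cal: 3 of 7 neighbours < 6, not yet.
  Kai: 1 of 5 neighbours < 4, not yet.
  Pia: 1 of 4 neighbours < 4, not yet.
Round 4 — no new spreads; cascade stops.

3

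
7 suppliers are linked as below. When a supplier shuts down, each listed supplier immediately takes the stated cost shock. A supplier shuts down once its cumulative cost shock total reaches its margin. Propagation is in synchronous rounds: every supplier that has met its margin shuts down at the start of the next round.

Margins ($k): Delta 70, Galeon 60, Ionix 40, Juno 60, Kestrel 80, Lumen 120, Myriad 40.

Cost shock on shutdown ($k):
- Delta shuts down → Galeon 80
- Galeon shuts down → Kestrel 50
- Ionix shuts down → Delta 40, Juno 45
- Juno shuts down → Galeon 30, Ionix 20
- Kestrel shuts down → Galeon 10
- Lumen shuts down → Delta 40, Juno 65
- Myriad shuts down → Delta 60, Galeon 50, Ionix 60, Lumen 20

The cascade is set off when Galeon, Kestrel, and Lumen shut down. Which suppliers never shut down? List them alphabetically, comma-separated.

Delta, Ionix, Myriad

Round 1 — Galeon, Kestrel, Lumen shut down (initial).
  Delta: +40 → 40 < 70
  Juno: +65 → 65 ≥ 60
Round 2 — Juno shuts down.
  Ionix: +20 → 20 < 40
No further shutdowns.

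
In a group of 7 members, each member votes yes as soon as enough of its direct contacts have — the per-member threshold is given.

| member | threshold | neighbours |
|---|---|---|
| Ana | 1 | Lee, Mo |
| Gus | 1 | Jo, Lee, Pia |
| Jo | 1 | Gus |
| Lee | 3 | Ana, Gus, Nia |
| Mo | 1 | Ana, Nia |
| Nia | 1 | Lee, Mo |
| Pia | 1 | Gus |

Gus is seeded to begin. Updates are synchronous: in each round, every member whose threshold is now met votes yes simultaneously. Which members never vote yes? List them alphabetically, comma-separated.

Round 1 — Gus votes yes (initial).
Round 2 — checking thresholds:
  Jo: 1 of 1 neighbours ≥ 1, votes yes.
  Lee: 1 of 3 neighbours < 3, not yet.
  Pia: 1 of 1 neighbours ≥ 1, votes yes.
Round 3 — no new yes votes; cascade stops.

Ana, Lee, Mo, Nia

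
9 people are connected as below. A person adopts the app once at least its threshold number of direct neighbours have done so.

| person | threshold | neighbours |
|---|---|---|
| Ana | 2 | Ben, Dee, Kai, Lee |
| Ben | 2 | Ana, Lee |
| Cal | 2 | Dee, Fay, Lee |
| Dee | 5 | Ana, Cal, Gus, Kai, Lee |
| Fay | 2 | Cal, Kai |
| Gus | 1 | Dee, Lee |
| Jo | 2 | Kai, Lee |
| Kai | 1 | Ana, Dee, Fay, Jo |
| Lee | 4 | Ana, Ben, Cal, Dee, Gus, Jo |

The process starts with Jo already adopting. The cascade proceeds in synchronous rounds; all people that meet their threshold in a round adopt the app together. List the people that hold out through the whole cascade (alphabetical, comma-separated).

Round 1 — Jo adopts the app (initial).
Round 2 — checking thresholds:
  Kai: 1 of 4 neighbours ≥ 1, adopts the app.
  Lee: 1 of 6 neighbours < 4, holds.
Round 3 — no new adoptions; cascade stops.

Ana, Ben, Cal, Dee, Fay, Gus, Lee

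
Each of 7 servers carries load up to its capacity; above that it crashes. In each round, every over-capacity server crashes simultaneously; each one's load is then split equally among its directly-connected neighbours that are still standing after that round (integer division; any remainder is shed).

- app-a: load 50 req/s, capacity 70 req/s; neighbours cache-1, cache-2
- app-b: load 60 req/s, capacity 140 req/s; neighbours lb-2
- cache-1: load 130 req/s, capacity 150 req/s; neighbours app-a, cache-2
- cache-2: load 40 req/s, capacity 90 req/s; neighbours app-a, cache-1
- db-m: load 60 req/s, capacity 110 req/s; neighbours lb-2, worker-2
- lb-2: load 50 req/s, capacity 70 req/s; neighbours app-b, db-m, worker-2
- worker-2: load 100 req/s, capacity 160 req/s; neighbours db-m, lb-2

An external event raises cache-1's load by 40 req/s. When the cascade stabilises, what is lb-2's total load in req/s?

50

Round 1 — cache-1 at 170 > 150. cache-1 crashes.
  cache-1 sheds 170 req/s to app-a, cache-2: 85 each.
    app-a: 50+85 = 135 > 70
    cache-2: 40+85 = 125 > 90
Round 2 — app-a, cache-2 crash.
  app-a sheds 135 req/s: no online neighbours, lost.
  cache-2 sheds 125 req/s: no online neighbours, lost.
No further crashes.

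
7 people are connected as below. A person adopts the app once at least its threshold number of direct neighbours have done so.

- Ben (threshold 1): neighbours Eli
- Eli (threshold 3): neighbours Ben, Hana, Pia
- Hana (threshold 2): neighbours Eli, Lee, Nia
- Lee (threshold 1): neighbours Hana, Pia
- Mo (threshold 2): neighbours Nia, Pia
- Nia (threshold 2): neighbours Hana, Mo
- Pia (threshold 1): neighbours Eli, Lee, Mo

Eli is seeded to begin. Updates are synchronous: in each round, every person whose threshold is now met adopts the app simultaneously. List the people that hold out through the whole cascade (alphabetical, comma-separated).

Round 1 — Eli adopts the app (initial).
Round 2 — checking thresholds:
  Ben: 1 of 1 neighbours ≥ 1, adopts the app.
  Hana: 1 of 3 neighbours < 2, below threshold.
  Pia: 1 of 3 neighbours ≥ 1, adopts the app.
Round 3 — checking thresholds:
  Hana: 1 of 3 neighbours < 2, below threshold.
  Lee: 1 of 2 neighbours ≥ 1, adopts the app.
  Mo: 1 of 2 neighbours < 2, below threshold.
Round 4 — checking thresholds:
  Hana: 2 of 3 neighbours ≥ 2, adopts the app.
  Mo: 1 of 2 neighbours < 2, below threshold.
Round 5 — no new adoptions; cascade stops.

Mo, Nia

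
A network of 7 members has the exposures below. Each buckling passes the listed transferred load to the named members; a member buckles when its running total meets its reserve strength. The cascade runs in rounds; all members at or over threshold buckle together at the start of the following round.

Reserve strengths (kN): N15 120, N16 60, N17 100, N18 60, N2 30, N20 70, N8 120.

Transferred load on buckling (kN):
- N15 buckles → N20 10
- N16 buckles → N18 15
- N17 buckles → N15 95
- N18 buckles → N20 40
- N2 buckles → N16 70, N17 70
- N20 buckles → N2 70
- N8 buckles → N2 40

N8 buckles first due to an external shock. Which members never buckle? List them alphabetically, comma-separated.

N15, N17, N18, N20

Round 1 — N8 buckles (initial).
  N2: +40 → 40 ≥ 30
Round 2 — N2 buckles.
  N16: +70 → 70 ≥ 60
  N17: +70 → 70 < 100
Round 3 — N16 buckles.
  N18: +15 → 15 < 60
No further bucklings.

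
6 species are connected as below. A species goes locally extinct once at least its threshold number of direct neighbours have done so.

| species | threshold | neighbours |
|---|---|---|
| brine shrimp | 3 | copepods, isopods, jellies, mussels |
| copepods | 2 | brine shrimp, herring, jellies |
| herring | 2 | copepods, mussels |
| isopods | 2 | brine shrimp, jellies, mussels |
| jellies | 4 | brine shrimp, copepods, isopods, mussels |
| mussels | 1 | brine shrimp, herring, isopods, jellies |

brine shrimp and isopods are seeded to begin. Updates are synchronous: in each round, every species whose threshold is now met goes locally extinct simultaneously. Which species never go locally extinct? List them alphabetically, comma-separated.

Round 1 — brine shrimp, isopods go locally extinct (initial).
Round 2 — checking thresholds:
  copepods: 1 of 3 neighbours < 2, holds.
  jellies: 2 of 4 neighbours < 4, holds.
  mussels: 2 of 4 neighbours ≥ 1, goes locally extinct.
Round 3 — no new extinctions; cascade stops.

copepods, herring, jellies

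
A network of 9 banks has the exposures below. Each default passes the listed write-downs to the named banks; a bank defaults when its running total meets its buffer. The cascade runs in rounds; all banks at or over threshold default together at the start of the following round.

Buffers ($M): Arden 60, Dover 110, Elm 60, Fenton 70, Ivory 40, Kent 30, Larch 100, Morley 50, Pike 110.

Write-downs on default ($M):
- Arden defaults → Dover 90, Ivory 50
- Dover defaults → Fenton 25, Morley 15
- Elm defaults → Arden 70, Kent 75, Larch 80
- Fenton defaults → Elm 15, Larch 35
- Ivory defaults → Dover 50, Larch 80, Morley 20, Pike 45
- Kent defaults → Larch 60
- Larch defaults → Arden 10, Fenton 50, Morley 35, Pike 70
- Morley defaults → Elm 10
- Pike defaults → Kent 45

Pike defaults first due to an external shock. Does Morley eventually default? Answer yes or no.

no

Round 1 — Pike defaults (initial).
  Kent: +45 → 45 ≥ 30
Round 2 — Kent defaults.
  Larch: +60 → 60 < 100
No further defaults.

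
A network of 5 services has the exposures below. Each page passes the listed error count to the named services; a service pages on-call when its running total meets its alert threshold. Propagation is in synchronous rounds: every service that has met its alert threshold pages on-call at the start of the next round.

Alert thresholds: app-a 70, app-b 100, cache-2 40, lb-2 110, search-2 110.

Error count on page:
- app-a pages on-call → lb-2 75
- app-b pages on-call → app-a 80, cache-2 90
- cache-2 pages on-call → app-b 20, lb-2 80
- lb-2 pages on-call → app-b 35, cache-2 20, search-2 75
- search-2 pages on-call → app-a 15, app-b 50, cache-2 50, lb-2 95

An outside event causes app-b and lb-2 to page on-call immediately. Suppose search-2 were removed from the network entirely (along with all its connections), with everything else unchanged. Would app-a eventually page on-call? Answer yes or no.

With search-2 removed:
Round 1 — app-b, lb-2 page on-call (initial).
  app-a: +80 → 80 ≥ 70
  cache-2: +90+20 → 110 ≥ 40
Round 2 — app-a, cache-2 page on-call.
No further pages.

yes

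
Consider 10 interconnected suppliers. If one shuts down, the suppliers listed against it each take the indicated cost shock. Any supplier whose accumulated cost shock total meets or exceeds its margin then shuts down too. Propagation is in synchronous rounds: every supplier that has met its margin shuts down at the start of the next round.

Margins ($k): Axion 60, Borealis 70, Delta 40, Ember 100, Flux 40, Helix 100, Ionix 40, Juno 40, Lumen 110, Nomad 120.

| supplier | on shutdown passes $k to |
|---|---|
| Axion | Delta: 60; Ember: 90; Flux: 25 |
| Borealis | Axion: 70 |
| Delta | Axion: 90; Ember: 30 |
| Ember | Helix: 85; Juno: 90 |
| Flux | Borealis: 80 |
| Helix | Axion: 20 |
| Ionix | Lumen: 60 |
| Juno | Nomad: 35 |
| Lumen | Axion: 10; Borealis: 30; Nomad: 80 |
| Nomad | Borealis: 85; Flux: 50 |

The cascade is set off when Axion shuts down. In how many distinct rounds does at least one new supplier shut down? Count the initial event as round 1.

4

Round 1 — Axion shuts down (initial).
  Delta: +60 → 60 ≥ 40
  Ember: +90 → 90 < 100
  Flux: +25 → 25 < 40
Round 2 — Delta shuts down.
  Ember: +30 → 120 ≥ 100
Round 3 — Ember shuts down.
  Helix: +85 → 85 < 100
  Juno: +90 → 90 ≥ 40
Round 4 — Juno shuts down.
  Nomad: +35 → 35 < 120
No further shutdowns.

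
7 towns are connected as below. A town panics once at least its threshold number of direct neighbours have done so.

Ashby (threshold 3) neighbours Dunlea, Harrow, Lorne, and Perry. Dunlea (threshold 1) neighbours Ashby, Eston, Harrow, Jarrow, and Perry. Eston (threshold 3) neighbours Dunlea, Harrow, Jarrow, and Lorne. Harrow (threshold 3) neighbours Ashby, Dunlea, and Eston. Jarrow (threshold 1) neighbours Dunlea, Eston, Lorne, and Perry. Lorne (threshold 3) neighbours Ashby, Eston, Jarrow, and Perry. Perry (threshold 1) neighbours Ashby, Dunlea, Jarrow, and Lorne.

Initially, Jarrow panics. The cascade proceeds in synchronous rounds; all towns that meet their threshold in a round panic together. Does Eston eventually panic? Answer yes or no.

no

Round 1 — Jarrow panics (initial).
Round 2 — checking thresholds:
  Dunlea: 1 of 5 neighbours ≥ 1, panics.
  Eston: 1 of 4 neighbours < 3, holds.
  Lorne: 1 of 4 neighbours < 3, holds.
  Perry: 1 of 4 neighbours ≥ 1, panics.
Round 3 — no new panics; cascade stops.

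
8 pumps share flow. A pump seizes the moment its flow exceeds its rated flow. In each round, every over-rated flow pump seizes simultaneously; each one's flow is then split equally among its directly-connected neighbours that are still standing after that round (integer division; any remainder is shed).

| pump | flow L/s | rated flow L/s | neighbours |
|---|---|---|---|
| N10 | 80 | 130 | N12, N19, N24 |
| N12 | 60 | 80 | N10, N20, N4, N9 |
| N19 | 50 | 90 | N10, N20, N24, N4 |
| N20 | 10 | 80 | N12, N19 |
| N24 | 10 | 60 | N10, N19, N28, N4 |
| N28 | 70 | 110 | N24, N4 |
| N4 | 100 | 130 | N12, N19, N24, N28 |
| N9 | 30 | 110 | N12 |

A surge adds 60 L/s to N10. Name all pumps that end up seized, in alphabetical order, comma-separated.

Round 1 — N10 at 140 > 130. N10 seizes.
  N10 sheds 140 L/s to N12, N19, N24: 46 each (2 lost).
    N12: 60+46 = 106 > 80
    N19: 50+46 = 96 > 90
    N24: 10+46 = 56 ≤ 60
Round 2 — N12, N19 seize.
  N12 sheds 106 L/s to N20, N4, N9: 35 each (1 lost).
    N20: 10+35 = 45 ≤ 80
    N4: 100+35 = 135 > 130
    N9: 30+35 = 65 ≤ 110
  N19 sheds 96 L/s to N20, N24, N4: 32 each.
    N20: 45+32 = 77 ≤ 80
    N24: 56+32 = 88 > 60
    N4: 135+32 = 167 > 130
Round 3 — N24, N4 seize.
  N24 sheds 88 L/s to N28: 88 each.
    N28: 70+88 = 158 > 110
  N4 sheds 167 L/s to N28: 167 each.
    N28: 158+167 = 325 > 110
Round 4 — N28 seizes.
  N28 sheds 325 L/s: no online neighbours, lost.
No further seizures.

N10, N12, N19, N24, N28, N4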